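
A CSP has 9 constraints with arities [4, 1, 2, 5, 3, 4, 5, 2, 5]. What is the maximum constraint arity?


The arities are: 4, 1, 2, 5, 3, 4, 5, 2, 5.
Scan for the maximum value.
Maximum arity = 5.

5


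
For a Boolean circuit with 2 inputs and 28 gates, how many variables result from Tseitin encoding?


The Tseitin transformation introduces one auxiliary variable per gate.
Total variables = inputs + gates = 2 + 28 = 30.

30


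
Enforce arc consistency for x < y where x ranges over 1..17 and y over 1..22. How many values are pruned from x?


For the constraint x < y, x needs a supporting value in y's domain.
x can be at most 21 (one less than y's maximum).
Valid x values from domain: 17 out of 17.
Pruned = 17 - 17 = 0.

0


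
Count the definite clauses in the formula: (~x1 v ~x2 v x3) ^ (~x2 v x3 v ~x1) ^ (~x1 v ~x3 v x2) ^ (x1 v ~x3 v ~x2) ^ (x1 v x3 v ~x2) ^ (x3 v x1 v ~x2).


A definite clause has exactly one positive literal.
Clause 1: 1 positive -> definite
Clause 2: 1 positive -> definite
Clause 3: 1 positive -> definite
Clause 4: 1 positive -> definite
Clause 5: 2 positive -> not definite
Clause 6: 2 positive -> not definite
Definite clause count = 4.

4


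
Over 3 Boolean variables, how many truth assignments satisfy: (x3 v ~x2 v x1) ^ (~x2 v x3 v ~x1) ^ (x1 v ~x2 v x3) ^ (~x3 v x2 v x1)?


Enumerate all 8 truth assignments over 3 variables.
Test each against every clause.
Satisfying assignments found: 5.

5


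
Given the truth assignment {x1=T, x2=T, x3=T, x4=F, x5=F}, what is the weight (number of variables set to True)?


The weight is the number of variables assigned True.
True variables: x1, x2, x3.
Weight = 3.

3


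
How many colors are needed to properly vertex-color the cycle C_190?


A cycle on an even number of vertices is bipartite: alternate two colors around the cycle.
Since 190 is even, two colors suffice, and at least two are needed because the graph has edges.
Chromatic number = 2.

2


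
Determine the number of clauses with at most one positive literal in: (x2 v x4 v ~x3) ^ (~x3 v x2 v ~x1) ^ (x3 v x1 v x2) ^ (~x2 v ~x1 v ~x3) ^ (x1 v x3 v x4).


A Horn clause has at most one positive literal.
Clause 1: 2 positive lit(s) -> not Horn
Clause 2: 1 positive lit(s) -> Horn
Clause 3: 3 positive lit(s) -> not Horn
Clause 4: 0 positive lit(s) -> Horn
Clause 5: 3 positive lit(s) -> not Horn
Total Horn clauses = 2.

2


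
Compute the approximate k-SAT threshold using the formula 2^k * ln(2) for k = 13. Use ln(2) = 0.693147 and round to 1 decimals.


Using the asymptotic formula: threshold ~ 2^k * ln(2).
2^13 = 8192.
8192 * 0.693147 = 5678.3.

5678.3


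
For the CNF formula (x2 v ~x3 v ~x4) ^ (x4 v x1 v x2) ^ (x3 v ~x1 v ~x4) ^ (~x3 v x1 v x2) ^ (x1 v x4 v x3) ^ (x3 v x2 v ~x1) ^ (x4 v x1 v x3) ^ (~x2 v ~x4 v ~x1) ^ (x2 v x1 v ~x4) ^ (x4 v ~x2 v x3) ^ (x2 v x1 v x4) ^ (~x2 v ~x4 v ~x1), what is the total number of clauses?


Each group enclosed in parentheses joined by ^ is one clause.
Counting the conjuncts: 12 clauses.

12


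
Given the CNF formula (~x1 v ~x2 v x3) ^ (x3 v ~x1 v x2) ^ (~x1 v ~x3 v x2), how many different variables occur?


Identify each distinct variable in the formula.
Variables found: x1, x2, x3.
Total distinct variables = 3.

3


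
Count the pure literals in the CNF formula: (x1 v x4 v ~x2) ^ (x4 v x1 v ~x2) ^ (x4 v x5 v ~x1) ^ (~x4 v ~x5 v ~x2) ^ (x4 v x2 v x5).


A pure literal appears in only one polarity across all clauses.
No pure literals found.
Count = 0.

0


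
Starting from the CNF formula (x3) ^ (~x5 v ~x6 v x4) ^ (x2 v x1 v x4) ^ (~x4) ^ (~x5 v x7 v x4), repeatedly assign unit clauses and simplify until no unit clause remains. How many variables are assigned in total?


Unit propagation repeatedly assigns the literal in any unit clause, then simplifies.
Assignments in order: x3 = T, x4 = F.
No further unit clauses remain.
Total variables assigned = 2.

2


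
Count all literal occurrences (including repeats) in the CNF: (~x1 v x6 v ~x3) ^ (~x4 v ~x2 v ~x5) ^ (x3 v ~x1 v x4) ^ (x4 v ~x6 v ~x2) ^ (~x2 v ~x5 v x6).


Clause lengths: 3, 3, 3, 3, 3.
Sum = 3 + 3 + 3 + 3 + 3 = 15.

15


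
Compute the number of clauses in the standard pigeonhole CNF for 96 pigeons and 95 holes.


The PHP encoding has two parts:
1) At-least-one-hole clauses: 96 (one per pigeon, each with 95 literals).
2) At-most-one-pigeon-per-hole clauses: 95 holes * C(96,2) = 95 * 4560 = 433200.
Total clauses = 96 + 433200 = 433296.

433296


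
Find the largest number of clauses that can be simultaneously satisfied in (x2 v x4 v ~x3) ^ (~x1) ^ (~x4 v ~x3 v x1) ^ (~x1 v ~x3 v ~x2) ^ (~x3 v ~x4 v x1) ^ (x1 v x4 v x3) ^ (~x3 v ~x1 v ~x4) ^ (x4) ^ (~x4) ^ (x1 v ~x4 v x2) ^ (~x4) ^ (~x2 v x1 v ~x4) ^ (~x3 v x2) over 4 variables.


Enumerate all 16 truth assignments.
For each, count how many of the 13 clauses are satisfied.
The formula is not fully satisfiable, so the maximum is below 13.
Maximum simultaneously satisfiable clauses = 12.

12


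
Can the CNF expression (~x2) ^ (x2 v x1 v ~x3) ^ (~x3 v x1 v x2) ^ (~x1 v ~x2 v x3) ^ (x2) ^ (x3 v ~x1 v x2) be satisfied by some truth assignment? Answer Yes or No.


Check all 8 possible truth assignments.
Number of satisfying assignments found: 0.
The formula is unsatisfiable.

No


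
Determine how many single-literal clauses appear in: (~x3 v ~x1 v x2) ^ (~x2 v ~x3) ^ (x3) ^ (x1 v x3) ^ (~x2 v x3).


A unit clause contains exactly one literal.
Unit clauses found: (x3).
Count = 1.

1


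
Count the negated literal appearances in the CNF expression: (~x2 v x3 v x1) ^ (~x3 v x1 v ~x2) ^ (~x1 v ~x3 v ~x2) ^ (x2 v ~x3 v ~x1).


Scan each clause for negated literals.
Clause 1: 1 negative; Clause 2: 2 negative; Clause 3: 3 negative; Clause 4: 2 negative.
Total negative literal occurrences = 8.

8


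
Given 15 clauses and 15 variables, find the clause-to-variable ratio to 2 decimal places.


Clause-to-variable ratio = clauses / variables.
15 / 15 = 1.0.

1.0


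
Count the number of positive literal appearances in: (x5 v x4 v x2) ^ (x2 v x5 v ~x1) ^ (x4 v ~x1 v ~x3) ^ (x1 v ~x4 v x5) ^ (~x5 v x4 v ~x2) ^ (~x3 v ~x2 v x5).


Scan each clause for unnegated literals.
Clause 1: 3 positive; Clause 2: 2 positive; Clause 3: 1 positive; Clause 4: 2 positive; Clause 5: 1 positive; Clause 6: 1 positive.
Total positive literal occurrences = 10.

10


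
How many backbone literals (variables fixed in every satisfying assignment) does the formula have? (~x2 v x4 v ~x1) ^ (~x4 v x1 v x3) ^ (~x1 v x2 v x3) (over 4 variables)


Find all satisfying assignments: 10 model(s).
Check which variables have the same value in every model.
No variable is fixed across all models.
Backbone size = 0.

0


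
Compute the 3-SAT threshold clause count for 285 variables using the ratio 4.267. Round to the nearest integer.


The 3-SAT phase transition occurs at approximately 4.267 clauses per variable.
m = 4.267 * 285 = 1216.095.
Rounded to nearest integer: 1216.

1216


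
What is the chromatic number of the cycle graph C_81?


An odd cycle cannot be 2-colored: alternating two colors around the cycle returns to the start with a conflict.
Since 81 is odd, three colors are required (and three suffice).
Chromatic number = 3.

3


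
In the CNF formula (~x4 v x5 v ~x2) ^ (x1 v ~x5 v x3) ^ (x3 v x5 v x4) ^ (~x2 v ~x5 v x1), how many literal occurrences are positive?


Scan each clause for unnegated literals.
Clause 1: 1 positive; Clause 2: 2 positive; Clause 3: 3 positive; Clause 4: 1 positive.
Total positive literal occurrences = 7.

7


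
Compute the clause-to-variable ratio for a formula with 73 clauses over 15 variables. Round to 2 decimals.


Clause-to-variable ratio = clauses / variables.
73 / 15 = 4.87.

4.87


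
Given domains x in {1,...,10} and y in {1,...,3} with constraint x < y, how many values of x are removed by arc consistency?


For the constraint x < y, x needs a supporting value in y's domain.
x can be at most 2 (one less than y's maximum).
Valid x values from domain: 2 out of 10.
Pruned = 10 - 2 = 8.

8


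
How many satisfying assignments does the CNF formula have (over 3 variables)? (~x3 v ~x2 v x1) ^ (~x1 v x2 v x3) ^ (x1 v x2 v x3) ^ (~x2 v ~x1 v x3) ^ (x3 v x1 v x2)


Enumerate all 8 truth assignments over 3 variables.
Test each against every clause.
Satisfying assignments found: 4.

4


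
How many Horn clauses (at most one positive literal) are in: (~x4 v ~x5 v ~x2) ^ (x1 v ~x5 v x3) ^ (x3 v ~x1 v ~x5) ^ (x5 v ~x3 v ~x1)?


A Horn clause has at most one positive literal.
Clause 1: 0 positive lit(s) -> Horn
Clause 2: 2 positive lit(s) -> not Horn
Clause 3: 1 positive lit(s) -> Horn
Clause 4: 1 positive lit(s) -> Horn
Total Horn clauses = 3.

3


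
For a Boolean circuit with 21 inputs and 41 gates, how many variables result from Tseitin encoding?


The Tseitin transformation introduces one auxiliary variable per gate.
Total variables = inputs + gates = 21 + 41 = 62.

62


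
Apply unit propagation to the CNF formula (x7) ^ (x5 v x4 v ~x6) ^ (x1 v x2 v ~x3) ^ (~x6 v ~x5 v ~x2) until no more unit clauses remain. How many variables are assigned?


Unit propagation repeatedly assigns the literal in any unit clause, then simplifies.
Assignments in order: x7 = T.
No further unit clauses remain.
Total variables assigned = 1.

1


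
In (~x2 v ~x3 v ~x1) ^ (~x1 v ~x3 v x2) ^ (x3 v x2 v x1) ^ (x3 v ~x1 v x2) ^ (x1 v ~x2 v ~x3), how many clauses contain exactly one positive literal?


A definite clause has exactly one positive literal.
Clause 1: 0 positive -> not definite
Clause 2: 1 positive -> definite
Clause 3: 3 positive -> not definite
Clause 4: 2 positive -> not definite
Clause 5: 1 positive -> definite
Definite clause count = 2.

2


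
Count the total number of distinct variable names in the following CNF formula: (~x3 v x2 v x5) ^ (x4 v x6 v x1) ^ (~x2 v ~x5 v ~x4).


Identify each distinct variable in the formula.
Variables found: x1, x2, x3, x4, x5, x6.
Total distinct variables = 6.

6


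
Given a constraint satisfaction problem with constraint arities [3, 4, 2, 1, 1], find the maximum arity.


The arities are: 3, 4, 2, 1, 1.
Scan for the maximum value.
Maximum arity = 4.

4


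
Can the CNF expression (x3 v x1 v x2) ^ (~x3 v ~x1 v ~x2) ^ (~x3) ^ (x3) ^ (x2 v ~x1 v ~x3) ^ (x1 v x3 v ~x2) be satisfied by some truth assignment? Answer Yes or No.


Check all 8 possible truth assignments.
Number of satisfying assignments found: 0.
The formula is unsatisfiable.

No


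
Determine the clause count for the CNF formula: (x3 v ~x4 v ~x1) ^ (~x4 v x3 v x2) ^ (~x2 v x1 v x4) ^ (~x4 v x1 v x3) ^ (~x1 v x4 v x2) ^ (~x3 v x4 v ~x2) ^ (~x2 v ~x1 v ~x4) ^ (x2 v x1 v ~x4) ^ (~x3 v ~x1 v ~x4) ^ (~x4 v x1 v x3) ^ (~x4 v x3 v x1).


Each group enclosed in parentheses joined by ^ is one clause.
Counting the conjuncts: 11 clauses.

11


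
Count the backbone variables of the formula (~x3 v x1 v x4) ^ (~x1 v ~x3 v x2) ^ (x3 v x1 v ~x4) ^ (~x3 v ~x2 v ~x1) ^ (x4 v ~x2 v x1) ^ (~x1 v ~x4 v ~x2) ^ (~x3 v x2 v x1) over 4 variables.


Find all satisfying assignments: 5 model(s).
Check which variables have the same value in every model.
No variable is fixed across all models.
Backbone size = 0.

0


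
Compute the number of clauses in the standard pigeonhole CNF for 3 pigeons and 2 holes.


The PHP encoding has two parts:
1) At-least-one-hole clauses: 3 (one per pigeon, each with 2 literals).
2) At-most-one-pigeon-per-hole clauses: 2 holes * C(3,2) = 2 * 3 = 6.
Total clauses = 3 + 6 = 9.

9


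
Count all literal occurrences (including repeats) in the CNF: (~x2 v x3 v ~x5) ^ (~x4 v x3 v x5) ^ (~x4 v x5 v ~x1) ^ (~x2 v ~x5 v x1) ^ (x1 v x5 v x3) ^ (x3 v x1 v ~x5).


Clause lengths: 3, 3, 3, 3, 3, 3.
Sum = 3 + 3 + 3 + 3 + 3 + 3 = 18.

18


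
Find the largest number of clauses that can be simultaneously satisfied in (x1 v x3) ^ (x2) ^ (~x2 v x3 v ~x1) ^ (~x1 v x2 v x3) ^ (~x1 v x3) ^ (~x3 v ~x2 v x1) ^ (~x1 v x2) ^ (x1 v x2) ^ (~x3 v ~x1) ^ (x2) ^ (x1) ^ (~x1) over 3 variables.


Enumerate all 8 truth assignments.
For each, count how many of the 12 clauses are satisfied.
The formula is not fully satisfiable, so the maximum is below 12.
Maximum simultaneously satisfiable clauses = 10.

10


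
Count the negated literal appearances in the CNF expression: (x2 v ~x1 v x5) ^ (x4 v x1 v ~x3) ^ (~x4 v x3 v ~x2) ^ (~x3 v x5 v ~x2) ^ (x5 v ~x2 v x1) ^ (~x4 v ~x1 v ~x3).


Scan each clause for negated literals.
Clause 1: 1 negative; Clause 2: 1 negative; Clause 3: 2 negative; Clause 4: 2 negative; Clause 5: 1 negative; Clause 6: 3 negative.
Total negative literal occurrences = 10.

10


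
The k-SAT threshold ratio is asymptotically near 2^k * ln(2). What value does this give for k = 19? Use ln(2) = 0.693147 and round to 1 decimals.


Using the asymptotic formula: threshold ~ 2^k * ln(2).
2^19 = 524288.
524288 * 0.693147 = 363408.7.

363408.7


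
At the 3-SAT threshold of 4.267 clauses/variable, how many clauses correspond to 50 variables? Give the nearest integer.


The 3-SAT phase transition occurs at approximately 4.267 clauses per variable.
m = 4.267 * 50 = 213.35.
Rounded to nearest integer: 213.

213


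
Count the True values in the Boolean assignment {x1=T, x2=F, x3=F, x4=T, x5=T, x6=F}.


The weight is the number of variables assigned True.
True variables: x1, x4, x5.
Weight = 3.

3


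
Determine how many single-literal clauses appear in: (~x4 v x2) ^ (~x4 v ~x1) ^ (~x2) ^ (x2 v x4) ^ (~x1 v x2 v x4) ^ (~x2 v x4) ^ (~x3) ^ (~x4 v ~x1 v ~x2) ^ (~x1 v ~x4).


A unit clause contains exactly one literal.
Unit clauses found: (~x2), (~x3).
Count = 2.

2


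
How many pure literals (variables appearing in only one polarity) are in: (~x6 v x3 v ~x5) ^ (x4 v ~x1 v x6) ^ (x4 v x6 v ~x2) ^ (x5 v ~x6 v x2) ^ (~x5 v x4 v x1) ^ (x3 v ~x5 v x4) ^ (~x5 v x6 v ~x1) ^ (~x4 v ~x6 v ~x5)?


A pure literal appears in only one polarity across all clauses.
Pure literals: x3 (positive only).
Count = 1.

1


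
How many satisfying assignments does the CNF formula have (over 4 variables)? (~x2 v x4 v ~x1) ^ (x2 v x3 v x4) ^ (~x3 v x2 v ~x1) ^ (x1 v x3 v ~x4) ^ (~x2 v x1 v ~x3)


Enumerate all 16 truth assignments over 4 variables.
Test each against every clause.
Satisfying assignments found: 6.

6


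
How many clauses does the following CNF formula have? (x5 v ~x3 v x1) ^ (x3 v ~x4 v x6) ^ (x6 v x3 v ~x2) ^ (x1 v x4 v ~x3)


Each group enclosed in parentheses joined by ^ is one clause.
Counting the conjuncts: 4 clauses.

4


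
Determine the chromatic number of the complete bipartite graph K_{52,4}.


K_{52,4} is bipartite by definition: the two parts are independent sets, with every edge crossing between them.
Color all vertices in one part with color 1 and all vertices in the other part with color 2.
Since the graph has at least one edge, one color does not suffice.
Chromatic number = 2.

2


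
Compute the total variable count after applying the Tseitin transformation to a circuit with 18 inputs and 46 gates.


The Tseitin transformation introduces one auxiliary variable per gate.
Total variables = inputs + gates = 18 + 46 = 64.

64


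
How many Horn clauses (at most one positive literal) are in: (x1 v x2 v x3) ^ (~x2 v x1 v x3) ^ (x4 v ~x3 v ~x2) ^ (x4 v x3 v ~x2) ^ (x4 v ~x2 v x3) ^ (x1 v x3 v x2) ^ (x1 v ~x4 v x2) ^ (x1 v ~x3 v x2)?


A Horn clause has at most one positive literal.
Clause 1: 3 positive lit(s) -> not Horn
Clause 2: 2 positive lit(s) -> not Horn
Clause 3: 1 positive lit(s) -> Horn
Clause 4: 2 positive lit(s) -> not Horn
Clause 5: 2 positive lit(s) -> not Horn
Clause 6: 3 positive lit(s) -> not Horn
Clause 7: 2 positive lit(s) -> not Horn
Clause 8: 2 positive lit(s) -> not Horn
Total Horn clauses = 1.

1


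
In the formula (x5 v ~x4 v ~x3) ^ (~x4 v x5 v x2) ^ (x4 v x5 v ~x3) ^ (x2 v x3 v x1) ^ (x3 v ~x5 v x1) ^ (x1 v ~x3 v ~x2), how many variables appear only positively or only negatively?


A pure literal appears in only one polarity across all clauses.
Pure literals: x1 (positive only).
Count = 1.

1


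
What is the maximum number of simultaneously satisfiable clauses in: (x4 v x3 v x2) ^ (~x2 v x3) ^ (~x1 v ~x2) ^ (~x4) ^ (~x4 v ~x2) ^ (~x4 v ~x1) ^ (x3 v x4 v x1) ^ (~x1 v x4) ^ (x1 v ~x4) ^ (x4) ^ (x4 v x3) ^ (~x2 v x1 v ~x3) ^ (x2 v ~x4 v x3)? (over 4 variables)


Enumerate all 16 truth assignments.
For each, count how many of the 13 clauses are satisfied.
The formula is not fully satisfiable, so the maximum is below 13.
Maximum simultaneously satisfiable clauses = 12.

12


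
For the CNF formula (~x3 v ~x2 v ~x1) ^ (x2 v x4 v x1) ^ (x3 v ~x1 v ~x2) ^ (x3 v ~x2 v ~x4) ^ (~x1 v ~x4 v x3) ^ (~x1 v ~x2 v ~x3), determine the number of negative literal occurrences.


Scan each clause for negated literals.
Clause 1: 3 negative; Clause 2: 0 negative; Clause 3: 2 negative; Clause 4: 2 negative; Clause 5: 2 negative; Clause 6: 3 negative.
Total negative literal occurrences = 12.

12


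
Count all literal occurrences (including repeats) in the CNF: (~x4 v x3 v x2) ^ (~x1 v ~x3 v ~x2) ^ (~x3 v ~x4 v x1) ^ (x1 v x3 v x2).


Clause lengths: 3, 3, 3, 3.
Sum = 3 + 3 + 3 + 3 = 12.

12


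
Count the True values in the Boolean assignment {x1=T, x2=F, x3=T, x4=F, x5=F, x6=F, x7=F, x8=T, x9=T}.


The weight is the number of variables assigned True.
True variables: x1, x3, x8, x9.
Weight = 4.

4


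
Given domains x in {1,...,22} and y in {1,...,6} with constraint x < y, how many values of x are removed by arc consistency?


For the constraint x < y, x needs a supporting value in y's domain.
x can be at most 5 (one less than y's maximum).
Valid x values from domain: 5 out of 22.
Pruned = 22 - 5 = 17.

17


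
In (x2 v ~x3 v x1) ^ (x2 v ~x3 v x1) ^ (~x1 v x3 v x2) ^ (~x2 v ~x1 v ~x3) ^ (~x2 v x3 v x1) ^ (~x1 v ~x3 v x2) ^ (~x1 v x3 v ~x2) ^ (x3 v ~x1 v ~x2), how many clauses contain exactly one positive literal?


A definite clause has exactly one positive literal.
Clause 1: 2 positive -> not definite
Clause 2: 2 positive -> not definite
Clause 3: 2 positive -> not definite
Clause 4: 0 positive -> not definite
Clause 5: 2 positive -> not definite
Clause 6: 1 positive -> definite
Clause 7: 1 positive -> definite
Clause 8: 1 positive -> definite
Definite clause count = 3.

3


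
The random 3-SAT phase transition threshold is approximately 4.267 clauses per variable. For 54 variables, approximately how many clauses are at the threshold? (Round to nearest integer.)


The 3-SAT phase transition occurs at approximately 4.267 clauses per variable.
m = 4.267 * 54 = 230.418.
Rounded to nearest integer: 230.

230


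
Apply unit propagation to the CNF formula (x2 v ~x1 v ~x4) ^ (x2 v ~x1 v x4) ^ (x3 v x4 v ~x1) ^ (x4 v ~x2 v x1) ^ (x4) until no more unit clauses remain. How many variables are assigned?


Unit propagation repeatedly assigns the literal in any unit clause, then simplifies.
Assignments in order: x4 = T.
No further unit clauses remain.
Total variables assigned = 1.

1


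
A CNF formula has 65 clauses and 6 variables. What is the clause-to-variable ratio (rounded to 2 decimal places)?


Clause-to-variable ratio = clauses / variables.
65 / 6 = 10.83.

10.83


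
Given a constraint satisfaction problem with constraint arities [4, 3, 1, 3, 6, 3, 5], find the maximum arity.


The arities are: 4, 3, 1, 3, 6, 3, 5.
Scan for the maximum value.
Maximum arity = 6.

6


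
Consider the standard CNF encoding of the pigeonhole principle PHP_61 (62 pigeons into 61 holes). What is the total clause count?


The PHP encoding has two parts:
1) At-least-one-hole clauses: 62 (one per pigeon, each with 61 literals).
2) At-most-one-pigeon-per-hole clauses: 61 holes * C(62,2) = 61 * 1891 = 115351.
Total clauses = 62 + 115351 = 115413.

115413


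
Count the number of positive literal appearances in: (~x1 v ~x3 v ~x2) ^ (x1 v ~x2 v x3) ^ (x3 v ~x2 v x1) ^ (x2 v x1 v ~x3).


Scan each clause for unnegated literals.
Clause 1: 0 positive; Clause 2: 2 positive; Clause 3: 2 positive; Clause 4: 2 positive.
Total positive literal occurrences = 6.

6


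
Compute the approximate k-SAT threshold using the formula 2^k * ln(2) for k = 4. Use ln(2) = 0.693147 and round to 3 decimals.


Using the asymptotic formula: threshold ~ 2^k * ln(2).
2^4 = 16.
16 * 0.693147 = 11.09.

11.09


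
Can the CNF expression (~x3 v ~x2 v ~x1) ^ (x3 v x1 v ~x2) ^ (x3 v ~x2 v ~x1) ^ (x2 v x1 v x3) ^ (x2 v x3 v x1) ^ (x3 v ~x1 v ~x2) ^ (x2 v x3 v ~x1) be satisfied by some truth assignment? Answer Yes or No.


Check all 8 possible truth assignments.
Number of satisfying assignments found: 3.
The formula is satisfiable.

Yes


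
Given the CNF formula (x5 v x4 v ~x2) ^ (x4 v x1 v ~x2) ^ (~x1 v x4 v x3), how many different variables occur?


Identify each distinct variable in the formula.
Variables found: x1, x2, x3, x4, x5.
Total distinct variables = 5.

5


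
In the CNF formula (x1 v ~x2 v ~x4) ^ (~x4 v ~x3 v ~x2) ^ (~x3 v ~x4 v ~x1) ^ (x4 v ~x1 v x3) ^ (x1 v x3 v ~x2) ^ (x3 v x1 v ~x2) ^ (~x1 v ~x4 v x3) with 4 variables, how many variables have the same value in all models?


Find all satisfying assignments: 7 model(s).
Check which variables have the same value in every model.
No variable is fixed across all models.
Backbone size = 0.

0


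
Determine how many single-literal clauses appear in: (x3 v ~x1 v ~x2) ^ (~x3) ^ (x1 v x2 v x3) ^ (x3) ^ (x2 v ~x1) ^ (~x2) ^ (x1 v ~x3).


A unit clause contains exactly one literal.
Unit clauses found: (~x3), (x3), (~x2).
Count = 3.

3


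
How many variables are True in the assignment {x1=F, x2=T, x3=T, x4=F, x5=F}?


The weight is the number of variables assigned True.
True variables: x2, x3.
Weight = 2.

2


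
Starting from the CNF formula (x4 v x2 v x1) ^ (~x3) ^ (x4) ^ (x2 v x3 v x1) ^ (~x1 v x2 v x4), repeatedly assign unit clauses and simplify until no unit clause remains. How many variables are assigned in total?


Unit propagation repeatedly assigns the literal in any unit clause, then simplifies.
Assignments in order: x3 = F, x4 = T.
No further unit clauses remain.
Total variables assigned = 2.

2


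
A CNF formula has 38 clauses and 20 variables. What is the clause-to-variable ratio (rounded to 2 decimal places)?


Clause-to-variable ratio = clauses / variables.
38 / 20 = 1.9.

1.9


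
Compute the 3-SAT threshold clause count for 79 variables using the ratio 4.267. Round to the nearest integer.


The 3-SAT phase transition occurs at approximately 4.267 clauses per variable.
m = 4.267 * 79 = 337.093.
Rounded to nearest integer: 337.

337


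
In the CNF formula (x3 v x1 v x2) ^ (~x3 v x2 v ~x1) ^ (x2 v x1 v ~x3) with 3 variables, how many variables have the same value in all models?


Find all satisfying assignments: 5 model(s).
Check which variables have the same value in every model.
No variable is fixed across all models.
Backbone size = 0.

0


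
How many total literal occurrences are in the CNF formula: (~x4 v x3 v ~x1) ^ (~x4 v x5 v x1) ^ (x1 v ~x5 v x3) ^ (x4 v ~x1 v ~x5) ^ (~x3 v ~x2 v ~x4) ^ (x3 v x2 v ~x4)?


Clause lengths: 3, 3, 3, 3, 3, 3.
Sum = 3 + 3 + 3 + 3 + 3 + 3 = 18.

18


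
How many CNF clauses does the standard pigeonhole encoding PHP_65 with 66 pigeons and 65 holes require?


The PHP encoding has two parts:
1) At-least-one-hole clauses: 66 (one per pigeon, each with 65 literals).
2) At-most-one-pigeon-per-hole clauses: 65 holes * C(66,2) = 65 * 2145 = 139425.
Total clauses = 66 + 139425 = 139491.

139491


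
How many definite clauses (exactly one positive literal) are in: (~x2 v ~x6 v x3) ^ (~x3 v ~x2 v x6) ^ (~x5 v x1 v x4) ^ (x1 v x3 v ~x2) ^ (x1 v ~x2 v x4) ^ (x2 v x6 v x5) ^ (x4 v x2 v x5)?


A definite clause has exactly one positive literal.
Clause 1: 1 positive -> definite
Clause 2: 1 positive -> definite
Clause 3: 2 positive -> not definite
Clause 4: 2 positive -> not definite
Clause 5: 2 positive -> not definite
Clause 6: 3 positive -> not definite
Clause 7: 3 positive -> not definite
Definite clause count = 2.

2


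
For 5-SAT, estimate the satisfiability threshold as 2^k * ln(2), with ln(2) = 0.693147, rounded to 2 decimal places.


Using the asymptotic formula: threshold ~ 2^k * ln(2).
2^5 = 32.
32 * 0.693147 = 22.18.

22.18


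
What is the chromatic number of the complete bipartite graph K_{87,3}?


K_{87,3} is bipartite by definition: the two parts are independent sets, with every edge crossing between them.
Color all vertices in one part with color 1 and all vertices in the other part with color 2.
Since the graph has at least one edge, one color does not suffice.
Chromatic number = 2.

2


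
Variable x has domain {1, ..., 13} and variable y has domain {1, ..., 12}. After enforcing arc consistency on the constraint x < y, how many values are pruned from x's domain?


For the constraint x < y, x needs a supporting value in y's domain.
x can be at most 11 (one less than y's maximum).
Valid x values from domain: 11 out of 13.
Pruned = 13 - 11 = 2.

2


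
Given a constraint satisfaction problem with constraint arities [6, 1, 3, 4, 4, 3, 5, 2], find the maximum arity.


The arities are: 6, 1, 3, 4, 4, 3, 5, 2.
Scan for the maximum value.
Maximum arity = 6.

6


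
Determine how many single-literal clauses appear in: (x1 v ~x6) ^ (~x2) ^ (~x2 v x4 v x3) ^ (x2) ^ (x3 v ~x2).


A unit clause contains exactly one literal.
Unit clauses found: (~x2), (x2).
Count = 2.

2


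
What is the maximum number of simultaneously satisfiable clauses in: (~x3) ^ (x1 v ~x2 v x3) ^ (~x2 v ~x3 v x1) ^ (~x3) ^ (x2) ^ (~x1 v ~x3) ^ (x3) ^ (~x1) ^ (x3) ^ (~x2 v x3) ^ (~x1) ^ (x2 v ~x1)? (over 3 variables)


Enumerate all 8 truth assignments.
For each, count how many of the 12 clauses are satisfied.
The formula is not fully satisfiable, so the maximum is below 12.
Maximum simultaneously satisfiable clauses = 9.

9


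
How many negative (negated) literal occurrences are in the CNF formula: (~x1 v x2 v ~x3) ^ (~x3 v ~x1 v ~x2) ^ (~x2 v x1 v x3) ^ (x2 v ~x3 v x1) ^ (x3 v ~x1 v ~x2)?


Scan each clause for negated literals.
Clause 1: 2 negative; Clause 2: 3 negative; Clause 3: 1 negative; Clause 4: 1 negative; Clause 5: 2 negative.
Total negative literal occurrences = 9.

9


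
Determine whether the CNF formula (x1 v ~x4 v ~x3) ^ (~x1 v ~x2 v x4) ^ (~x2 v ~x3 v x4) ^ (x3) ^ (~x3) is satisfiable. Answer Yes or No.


Check all 16 possible truth assignments.
Number of satisfying assignments found: 0.
The formula is unsatisfiable.

No


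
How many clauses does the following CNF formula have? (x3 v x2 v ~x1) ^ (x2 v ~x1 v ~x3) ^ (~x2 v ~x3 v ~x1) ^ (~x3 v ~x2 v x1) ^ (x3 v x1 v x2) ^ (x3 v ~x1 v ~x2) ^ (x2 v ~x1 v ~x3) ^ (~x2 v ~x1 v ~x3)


Each group enclosed in parentheses joined by ^ is one clause.
Counting the conjuncts: 8 clauses.

8


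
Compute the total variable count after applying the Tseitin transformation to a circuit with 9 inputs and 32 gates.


The Tseitin transformation introduces one auxiliary variable per gate.
Total variables = inputs + gates = 9 + 32 = 41.

41


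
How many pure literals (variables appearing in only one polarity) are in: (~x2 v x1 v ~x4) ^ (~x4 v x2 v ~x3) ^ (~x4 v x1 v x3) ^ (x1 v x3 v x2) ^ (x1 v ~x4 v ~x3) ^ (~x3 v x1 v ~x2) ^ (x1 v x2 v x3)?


A pure literal appears in only one polarity across all clauses.
Pure literals: x1 (positive only), x4 (negative only).
Count = 2.

2


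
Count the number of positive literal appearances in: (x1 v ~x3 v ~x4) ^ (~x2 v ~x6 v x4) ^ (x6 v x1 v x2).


Scan each clause for unnegated literals.
Clause 1: 1 positive; Clause 2: 1 positive; Clause 3: 3 positive.
Total positive literal occurrences = 5.

5


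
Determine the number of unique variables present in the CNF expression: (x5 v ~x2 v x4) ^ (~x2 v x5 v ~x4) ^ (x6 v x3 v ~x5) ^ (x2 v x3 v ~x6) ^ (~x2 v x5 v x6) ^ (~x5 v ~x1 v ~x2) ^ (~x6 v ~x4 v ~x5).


Identify each distinct variable in the formula.
Variables found: x1, x2, x3, x4, x5, x6.
Total distinct variables = 6.

6


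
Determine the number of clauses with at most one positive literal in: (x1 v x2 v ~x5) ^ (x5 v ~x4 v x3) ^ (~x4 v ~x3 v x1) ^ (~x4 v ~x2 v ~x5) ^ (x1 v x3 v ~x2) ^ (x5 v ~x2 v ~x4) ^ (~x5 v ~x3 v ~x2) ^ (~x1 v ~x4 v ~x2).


A Horn clause has at most one positive literal.
Clause 1: 2 positive lit(s) -> not Horn
Clause 2: 2 positive lit(s) -> not Horn
Clause 3: 1 positive lit(s) -> Horn
Clause 4: 0 positive lit(s) -> Horn
Clause 5: 2 positive lit(s) -> not Horn
Clause 6: 1 positive lit(s) -> Horn
Clause 7: 0 positive lit(s) -> Horn
Clause 8: 0 positive lit(s) -> Horn
Total Horn clauses = 5.

5


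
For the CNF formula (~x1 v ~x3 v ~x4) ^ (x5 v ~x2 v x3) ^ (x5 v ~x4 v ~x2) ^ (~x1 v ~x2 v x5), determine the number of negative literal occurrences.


Scan each clause for negated literals.
Clause 1: 3 negative; Clause 2: 1 negative; Clause 3: 2 negative; Clause 4: 2 negative.
Total negative literal occurrences = 8.

8


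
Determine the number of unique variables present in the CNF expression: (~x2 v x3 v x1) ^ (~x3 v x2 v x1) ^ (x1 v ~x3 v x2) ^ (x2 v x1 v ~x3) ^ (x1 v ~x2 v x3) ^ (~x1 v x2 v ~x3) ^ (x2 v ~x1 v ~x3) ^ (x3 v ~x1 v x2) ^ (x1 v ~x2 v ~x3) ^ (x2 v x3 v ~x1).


Identify each distinct variable in the formula.
Variables found: x1, x2, x3.
Total distinct variables = 3.

3


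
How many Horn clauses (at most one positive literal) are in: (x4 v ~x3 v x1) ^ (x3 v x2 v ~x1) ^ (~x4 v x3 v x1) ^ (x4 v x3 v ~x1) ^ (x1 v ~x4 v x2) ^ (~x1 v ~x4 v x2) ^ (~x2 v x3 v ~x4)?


A Horn clause has at most one positive literal.
Clause 1: 2 positive lit(s) -> not Horn
Clause 2: 2 positive lit(s) -> not Horn
Clause 3: 2 positive lit(s) -> not Horn
Clause 4: 2 positive lit(s) -> not Horn
Clause 5: 2 positive lit(s) -> not Horn
Clause 6: 1 positive lit(s) -> Horn
Clause 7: 1 positive lit(s) -> Horn
Total Horn clauses = 2.

2


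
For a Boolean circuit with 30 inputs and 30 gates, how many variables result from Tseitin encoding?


The Tseitin transformation introduces one auxiliary variable per gate.
Total variables = inputs + gates = 30 + 30 = 60.

60


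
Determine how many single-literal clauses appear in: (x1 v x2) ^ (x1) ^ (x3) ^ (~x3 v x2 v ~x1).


A unit clause contains exactly one literal.
Unit clauses found: (x1), (x3).
Count = 2.

2


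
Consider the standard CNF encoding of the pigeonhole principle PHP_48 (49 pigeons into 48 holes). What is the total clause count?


The PHP encoding has two parts:
1) At-least-one-hole clauses: 49 (one per pigeon, each with 48 literals).
2) At-most-one-pigeon-per-hole clauses: 48 holes * C(49,2) = 48 * 1176 = 56448.
Total clauses = 49 + 56448 = 56497.

56497


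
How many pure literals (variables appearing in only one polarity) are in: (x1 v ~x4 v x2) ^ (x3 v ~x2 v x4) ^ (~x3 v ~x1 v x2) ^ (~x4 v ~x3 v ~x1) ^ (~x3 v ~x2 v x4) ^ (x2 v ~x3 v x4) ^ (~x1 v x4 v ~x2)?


A pure literal appears in only one polarity across all clauses.
No pure literals found.
Count = 0.

0


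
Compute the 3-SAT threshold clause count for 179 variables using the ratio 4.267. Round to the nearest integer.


The 3-SAT phase transition occurs at approximately 4.267 clauses per variable.
m = 4.267 * 179 = 763.793.
Rounded to nearest integer: 764.

764


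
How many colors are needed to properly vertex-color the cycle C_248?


A cycle on an even number of vertices is bipartite: alternate two colors around the cycle.
Since 248 is even, two colors suffice, and at least two are needed because the graph has edges.
Chromatic number = 2.

2


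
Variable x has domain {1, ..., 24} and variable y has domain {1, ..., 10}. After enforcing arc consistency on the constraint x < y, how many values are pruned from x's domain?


For the constraint x < y, x needs a supporting value in y's domain.
x can be at most 9 (one less than y's maximum).
Valid x values from domain: 9 out of 24.
Pruned = 24 - 9 = 15.

15


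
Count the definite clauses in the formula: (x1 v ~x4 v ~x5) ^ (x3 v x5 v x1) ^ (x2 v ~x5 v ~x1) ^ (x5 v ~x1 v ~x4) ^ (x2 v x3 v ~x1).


A definite clause has exactly one positive literal.
Clause 1: 1 positive -> definite
Clause 2: 3 positive -> not definite
Clause 3: 1 positive -> definite
Clause 4: 1 positive -> definite
Clause 5: 2 positive -> not definite
Definite clause count = 3.

3


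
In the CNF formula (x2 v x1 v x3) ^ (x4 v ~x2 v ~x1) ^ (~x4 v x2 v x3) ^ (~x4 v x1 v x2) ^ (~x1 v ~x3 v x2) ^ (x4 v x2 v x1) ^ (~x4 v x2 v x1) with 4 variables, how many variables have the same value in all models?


Find all satisfying assignments: 7 model(s).
Check which variables have the same value in every model.
No variable is fixed across all models.
Backbone size = 0.

0


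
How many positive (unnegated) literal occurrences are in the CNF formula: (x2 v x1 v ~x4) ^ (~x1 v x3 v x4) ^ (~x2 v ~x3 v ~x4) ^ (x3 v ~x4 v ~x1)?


Scan each clause for unnegated literals.
Clause 1: 2 positive; Clause 2: 2 positive; Clause 3: 0 positive; Clause 4: 1 positive.
Total positive literal occurrences = 5.

5


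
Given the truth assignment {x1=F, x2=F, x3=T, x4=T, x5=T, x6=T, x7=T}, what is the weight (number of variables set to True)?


The weight is the number of variables assigned True.
True variables: x3, x4, x5, x6, x7.
Weight = 5.

5


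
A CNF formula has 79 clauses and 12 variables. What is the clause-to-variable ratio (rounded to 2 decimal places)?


Clause-to-variable ratio = clauses / variables.
79 / 12 = 6.58.

6.58


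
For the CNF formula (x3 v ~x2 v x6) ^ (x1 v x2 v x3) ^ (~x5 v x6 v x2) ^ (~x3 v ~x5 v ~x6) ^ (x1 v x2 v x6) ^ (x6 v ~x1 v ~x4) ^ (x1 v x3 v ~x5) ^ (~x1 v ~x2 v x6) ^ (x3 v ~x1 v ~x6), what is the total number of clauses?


Each group enclosed in parentheses joined by ^ is one clause.
Counting the conjuncts: 9 clauses.

9


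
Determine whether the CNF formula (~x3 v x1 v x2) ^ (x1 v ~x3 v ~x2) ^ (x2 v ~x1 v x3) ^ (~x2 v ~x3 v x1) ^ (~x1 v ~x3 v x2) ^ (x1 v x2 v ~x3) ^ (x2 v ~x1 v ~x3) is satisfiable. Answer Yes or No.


Check all 8 possible truth assignments.
Number of satisfying assignments found: 4.
The formula is satisfiable.

Yes


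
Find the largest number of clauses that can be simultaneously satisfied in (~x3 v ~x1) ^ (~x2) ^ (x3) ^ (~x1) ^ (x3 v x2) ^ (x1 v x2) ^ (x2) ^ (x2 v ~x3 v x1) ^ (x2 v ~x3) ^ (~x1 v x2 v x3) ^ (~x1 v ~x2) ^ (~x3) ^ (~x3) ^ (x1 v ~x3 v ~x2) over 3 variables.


Enumerate all 8 truth assignments.
For each, count how many of the 14 clauses are satisfied.
The formula is not fully satisfiable, so the maximum is below 14.
Maximum simultaneously satisfiable clauses = 12.

12


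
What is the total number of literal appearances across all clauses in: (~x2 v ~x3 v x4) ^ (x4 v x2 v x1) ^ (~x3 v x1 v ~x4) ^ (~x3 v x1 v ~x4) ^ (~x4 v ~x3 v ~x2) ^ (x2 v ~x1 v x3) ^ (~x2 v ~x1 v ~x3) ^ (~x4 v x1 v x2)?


Clause lengths: 3, 3, 3, 3, 3, 3, 3, 3.
Sum = 3 + 3 + 3 + 3 + 3 + 3 + 3 + 3 = 24.

24


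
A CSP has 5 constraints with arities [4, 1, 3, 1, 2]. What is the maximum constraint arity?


The arities are: 4, 1, 3, 1, 2.
Scan for the maximum value.
Maximum arity = 4.

4


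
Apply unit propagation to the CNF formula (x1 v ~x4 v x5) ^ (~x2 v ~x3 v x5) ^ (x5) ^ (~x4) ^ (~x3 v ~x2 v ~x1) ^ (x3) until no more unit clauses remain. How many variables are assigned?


Unit propagation repeatedly assigns the literal in any unit clause, then simplifies.
Assignments in order: x5 = T, x4 = F, x3 = T.
No further unit clauses remain.
Total variables assigned = 3.

3


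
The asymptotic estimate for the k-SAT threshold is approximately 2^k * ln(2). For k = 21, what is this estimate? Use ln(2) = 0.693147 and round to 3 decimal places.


Using the asymptotic formula: threshold ~ 2^k * ln(2).
2^21 = 2097152.
2097152 * 0.693147 = 1453634.617.

1453634.617


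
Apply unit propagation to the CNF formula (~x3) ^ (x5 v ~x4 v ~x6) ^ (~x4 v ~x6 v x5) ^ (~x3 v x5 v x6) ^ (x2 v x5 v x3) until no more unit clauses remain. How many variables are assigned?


Unit propagation repeatedly assigns the literal in any unit clause, then simplifies.
Assignments in order: x3 = F.
No further unit clauses remain.
Total variables assigned = 1.

1


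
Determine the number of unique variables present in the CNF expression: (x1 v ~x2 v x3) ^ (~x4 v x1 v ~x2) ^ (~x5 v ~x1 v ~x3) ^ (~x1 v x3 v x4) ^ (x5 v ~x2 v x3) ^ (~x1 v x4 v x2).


Identify each distinct variable in the formula.
Variables found: x1, x2, x3, x4, x5.
Total distinct variables = 5.

5


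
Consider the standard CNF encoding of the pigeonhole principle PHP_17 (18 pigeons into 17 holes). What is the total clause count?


The PHP encoding has two parts:
1) At-least-one-hole clauses: 18 (one per pigeon, each with 17 literals).
2) At-most-one-pigeon-per-hole clauses: 17 holes * C(18,2) = 17 * 153 = 2601.
Total clauses = 18 + 2601 = 2619.

2619


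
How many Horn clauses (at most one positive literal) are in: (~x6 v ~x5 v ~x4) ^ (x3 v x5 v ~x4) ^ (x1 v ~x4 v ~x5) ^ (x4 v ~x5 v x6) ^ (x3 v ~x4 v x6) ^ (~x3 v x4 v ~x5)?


A Horn clause has at most one positive literal.
Clause 1: 0 positive lit(s) -> Horn
Clause 2: 2 positive lit(s) -> not Horn
Clause 3: 1 positive lit(s) -> Horn
Clause 4: 2 positive lit(s) -> not Horn
Clause 5: 2 positive lit(s) -> not Horn
Clause 6: 1 positive lit(s) -> Horn
Total Horn clauses = 3.

3


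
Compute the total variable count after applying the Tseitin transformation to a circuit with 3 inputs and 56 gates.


The Tseitin transformation introduces one auxiliary variable per gate.
Total variables = inputs + gates = 3 + 56 = 59.

59


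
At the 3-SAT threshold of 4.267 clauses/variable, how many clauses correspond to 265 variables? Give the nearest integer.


The 3-SAT phase transition occurs at approximately 4.267 clauses per variable.
m = 4.267 * 265 = 1130.755.
Rounded to nearest integer: 1131.

1131


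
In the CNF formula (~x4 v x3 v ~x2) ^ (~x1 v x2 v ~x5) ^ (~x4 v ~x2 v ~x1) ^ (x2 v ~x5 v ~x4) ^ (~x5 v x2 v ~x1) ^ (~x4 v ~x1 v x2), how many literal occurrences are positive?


Scan each clause for unnegated literals.
Clause 1: 1 positive; Clause 2: 1 positive; Clause 3: 0 positive; Clause 4: 1 positive; Clause 5: 1 positive; Clause 6: 1 positive.
Total positive literal occurrences = 5.

5


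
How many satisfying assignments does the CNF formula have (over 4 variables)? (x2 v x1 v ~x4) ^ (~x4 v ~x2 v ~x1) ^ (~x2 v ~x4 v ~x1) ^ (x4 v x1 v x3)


Enumerate all 16 truth assignments over 4 variables.
Test each against every clause.
Satisfying assignments found: 10.

10


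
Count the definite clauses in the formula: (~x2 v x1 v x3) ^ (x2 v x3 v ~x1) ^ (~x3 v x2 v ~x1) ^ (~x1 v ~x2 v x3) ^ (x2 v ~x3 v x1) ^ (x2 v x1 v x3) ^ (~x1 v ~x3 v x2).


A definite clause has exactly one positive literal.
Clause 1: 2 positive -> not definite
Clause 2: 2 positive -> not definite
Clause 3: 1 positive -> definite
Clause 4: 1 positive -> definite
Clause 5: 2 positive -> not definite
Clause 6: 3 positive -> not definite
Clause 7: 1 positive -> definite
Definite clause count = 3.

3


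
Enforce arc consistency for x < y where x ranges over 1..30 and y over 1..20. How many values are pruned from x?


For the constraint x < y, x needs a supporting value in y's domain.
x can be at most 19 (one less than y's maximum).
Valid x values from domain: 19 out of 30.
Pruned = 30 - 19 = 11.

11


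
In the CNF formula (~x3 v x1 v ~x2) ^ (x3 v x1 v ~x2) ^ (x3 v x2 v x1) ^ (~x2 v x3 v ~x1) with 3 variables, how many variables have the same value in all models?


Find all satisfying assignments: 4 model(s).
Check which variables have the same value in every model.
No variable is fixed across all models.
Backbone size = 0.

0


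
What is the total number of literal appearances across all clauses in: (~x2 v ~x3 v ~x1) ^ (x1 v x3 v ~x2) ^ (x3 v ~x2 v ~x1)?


Clause lengths: 3, 3, 3.
Sum = 3 + 3 + 3 = 9.

9
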